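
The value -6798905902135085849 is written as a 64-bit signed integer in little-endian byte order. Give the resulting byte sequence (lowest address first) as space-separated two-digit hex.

E7 74 EE A9 1A 6F A5 A1

Two's complement of -6798905902135085849 in 64 bits: 6798905902135085849 = 0x5E5A90E556118B19; invert → 0xA1A56F1AA9EE74E6; add 1 → 0xA1A56F1AA9EE74E7.
Split into bytes (most-significant first): A1 A5 6F 1A A9 EE 74 E7.
Little-endian: lowest address holds the least-significant byte.
So at ascending addresses the bytes are E7 74 EE A9 1A 6F A5 A1.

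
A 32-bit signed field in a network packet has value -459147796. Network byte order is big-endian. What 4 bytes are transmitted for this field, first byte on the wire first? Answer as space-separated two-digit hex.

Two's complement of -459147796 in 32 bits: 459147796 = 0x1B5E0A14; invert → 0xE4A1F5EB; add 1 → 0xE4A1F5EC.
Split into bytes (most-significant first): E4 A1 F5 EC.
Big-endian: lowest address holds the most-significant byte.
So the memory order matches the most-significant-first order: E4 A1 F5 EC.

E4 A1 F5 EC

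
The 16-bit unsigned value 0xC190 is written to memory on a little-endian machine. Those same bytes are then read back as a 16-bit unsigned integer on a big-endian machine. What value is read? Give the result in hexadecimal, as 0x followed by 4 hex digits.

Stored little-endian, the bytes at ascending addresses are 90 C1.
Read back as big-endian, the last byte is least significant, giving 0x90C1.

0x90C1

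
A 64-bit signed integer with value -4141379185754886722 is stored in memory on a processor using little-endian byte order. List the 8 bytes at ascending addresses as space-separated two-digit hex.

BE 2D E2 90 92 DD 86 C6

Two's complement of -4141379185754886722 in 64 bits: 4141379185754886722 = 0x3979226D6F1DD242; invert → 0xC686DD9290E22DBD; add 1 → 0xC686DD9290E22DBE.
Split into bytes (most-significant first): C6 86 DD 92 90 E2 2D BE.
In little-endian order the low byte comes first in memory.
So at ascending addresses the bytes are BE 2D E2 90 92 DD 86 C6.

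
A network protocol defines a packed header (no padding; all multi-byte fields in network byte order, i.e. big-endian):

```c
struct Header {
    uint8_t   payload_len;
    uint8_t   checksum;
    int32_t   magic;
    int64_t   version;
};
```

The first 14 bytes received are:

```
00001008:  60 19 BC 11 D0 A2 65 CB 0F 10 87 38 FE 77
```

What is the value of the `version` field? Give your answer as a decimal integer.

7334972981765537399

`version` follows `payload_len` (1 B), `checksum` (1 B), `magic` (4 B), so it starts at offset 1 + 1 + 4 = 6 and occupies 8 bytes.
Bytes at offsets 6..13: 65 CB 0F 10 87 38 FE 77.
Big-endian stores the most-significant byte at the lowest address.
The bytes are already most-significant first: 0x65CB0F108738FE77.
0x65CB0F108738FE77 = 7334972981765537399.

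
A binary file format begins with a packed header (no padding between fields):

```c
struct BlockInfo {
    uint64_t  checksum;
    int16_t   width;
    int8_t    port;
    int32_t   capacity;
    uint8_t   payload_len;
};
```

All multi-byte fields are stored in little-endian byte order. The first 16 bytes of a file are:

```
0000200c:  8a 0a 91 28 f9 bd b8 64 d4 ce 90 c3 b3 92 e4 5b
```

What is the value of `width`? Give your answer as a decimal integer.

`width` follows `checksum` (8 bytes), so it starts at byte offset 8 and occupies 2 bytes.
Bytes at offsets 8..9: D4 CE.
Little-endian: lowest address holds the least-significant byte.
Reassemble most-significant byte first: CE D4 → 0xCED4.
Top bit is set, so as a signed 16-bit value this is 0xCED4 − 2^16 = -12588.

-12588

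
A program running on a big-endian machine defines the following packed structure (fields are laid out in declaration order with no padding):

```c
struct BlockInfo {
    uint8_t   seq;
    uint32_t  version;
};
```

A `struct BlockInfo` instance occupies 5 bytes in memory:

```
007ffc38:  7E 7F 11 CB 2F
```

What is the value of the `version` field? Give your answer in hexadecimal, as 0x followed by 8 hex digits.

`version` follows `seq` (1 byte), so it starts at byte offset 1 and occupies 4 bytes.
Bytes at offsets 1..4: 7F 11 CB 2F.
Big-endian stores the most-significant byte at the lowest address.
The bytes are already most-significant first: 0x7F11CB2F.

0x7F11CB2F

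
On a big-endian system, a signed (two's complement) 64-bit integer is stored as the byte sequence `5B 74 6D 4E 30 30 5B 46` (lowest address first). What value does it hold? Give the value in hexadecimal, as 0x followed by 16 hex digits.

0x5B746D4E30305B46

Big-endian: lowest address holds the most-significant byte.
The bytes are already most-significant first: 0x5B746D4E30305B46.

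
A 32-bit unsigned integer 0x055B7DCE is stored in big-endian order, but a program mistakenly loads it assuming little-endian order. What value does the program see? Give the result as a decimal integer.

Stored big-endian, the bytes at ascending addresses are 05 5B 7D CE.
Read back as little-endian, the first byte is least significant, giving 0xCE7D5B05.
0xCE7D5B05 = 3464321797.

3464321797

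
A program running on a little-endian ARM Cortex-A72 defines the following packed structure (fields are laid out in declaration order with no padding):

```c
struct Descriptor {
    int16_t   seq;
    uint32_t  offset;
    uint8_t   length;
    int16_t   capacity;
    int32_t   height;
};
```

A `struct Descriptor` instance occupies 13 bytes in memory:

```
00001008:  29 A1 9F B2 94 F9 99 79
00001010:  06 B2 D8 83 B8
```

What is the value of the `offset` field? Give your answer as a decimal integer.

4187271839

`offset` follows `seq` (2 bytes), so it starts at byte offset 2 and occupies 4 bytes.
Bytes at offsets 2..5: 9F B2 94 F9.
In little-endian order the low byte comes first in memory.
Reassemble most-significant byte first: F9 94 B2 9F → 0xF994B29F.
0xF994B29F = 4187271839.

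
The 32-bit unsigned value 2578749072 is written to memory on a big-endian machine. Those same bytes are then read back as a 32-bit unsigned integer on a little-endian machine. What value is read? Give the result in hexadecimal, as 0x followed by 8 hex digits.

0x9096B499

2578749072 in 32-bit hexadecimal is 0x99B49690.
Stored big-endian, the bytes at ascending addresses are 99 B4 96 90.
Read back as little-endian, the first byte is least significant, giving 0x9096B499.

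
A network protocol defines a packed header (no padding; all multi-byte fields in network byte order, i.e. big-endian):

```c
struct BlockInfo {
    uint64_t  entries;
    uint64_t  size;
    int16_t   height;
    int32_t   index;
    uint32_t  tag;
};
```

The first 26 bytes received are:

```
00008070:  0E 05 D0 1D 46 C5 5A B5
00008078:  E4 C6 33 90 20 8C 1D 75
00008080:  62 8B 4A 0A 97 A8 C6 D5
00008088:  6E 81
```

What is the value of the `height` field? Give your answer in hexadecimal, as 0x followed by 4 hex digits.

`height` follows `entries` (8 B), `size` (8 B), so it starts at offset 8 + 8 = 16 and occupies 2 bytes.
Bytes at offsets 16..17: 62 8B.
Big-endian: lowest address holds the most-significant byte.
The bytes are already most-significant first: 0x628B.

0x628B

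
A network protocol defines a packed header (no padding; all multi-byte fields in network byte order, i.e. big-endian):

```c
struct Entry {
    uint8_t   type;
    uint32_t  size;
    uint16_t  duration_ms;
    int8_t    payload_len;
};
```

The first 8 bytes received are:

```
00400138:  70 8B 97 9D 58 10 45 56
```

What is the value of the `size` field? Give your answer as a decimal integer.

2341969240

`size` follows `type` (1 byte), so it starts at byte offset 1 and occupies 4 bytes.
Bytes at offsets 1..4: 8B 97 9D 58.
Big-endian: lowest address holds the most-significant byte.
The bytes are already most-significant first: 0x8B979D58.
0x8B979D58 = 2341969240.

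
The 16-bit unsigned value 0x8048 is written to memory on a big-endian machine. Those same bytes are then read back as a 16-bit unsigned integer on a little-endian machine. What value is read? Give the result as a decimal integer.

18560

Stored big-endian, the bytes at ascending addresses are 80 48.
Read back as little-endian, the first byte is least significant, giving 0x4880.
0x4880 = 18560.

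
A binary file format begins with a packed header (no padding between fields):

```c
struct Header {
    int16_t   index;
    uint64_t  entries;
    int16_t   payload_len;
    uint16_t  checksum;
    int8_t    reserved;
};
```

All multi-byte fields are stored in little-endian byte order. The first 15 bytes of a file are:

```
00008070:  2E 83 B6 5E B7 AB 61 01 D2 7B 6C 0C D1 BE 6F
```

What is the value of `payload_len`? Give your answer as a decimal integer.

`payload_len` follows `index` (2 B), `entries` (8 B), so it starts at offset 2 + 8 = 10 and occupies 2 bytes.
Bytes at offsets 10..11: 6C 0C.
In little-endian order the low byte comes first in memory.
Reassemble most-significant byte first: 0C 6C → 0x0C6C.
0x0C6C = 3180.

3180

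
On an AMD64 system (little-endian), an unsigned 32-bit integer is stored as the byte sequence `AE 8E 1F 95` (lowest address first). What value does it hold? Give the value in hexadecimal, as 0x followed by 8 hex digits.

In little-endian order the low byte comes first in memory.
Reassemble most-significant byte first: 95 1F 8E AE → 0x951F8EAE.

0x951F8EAE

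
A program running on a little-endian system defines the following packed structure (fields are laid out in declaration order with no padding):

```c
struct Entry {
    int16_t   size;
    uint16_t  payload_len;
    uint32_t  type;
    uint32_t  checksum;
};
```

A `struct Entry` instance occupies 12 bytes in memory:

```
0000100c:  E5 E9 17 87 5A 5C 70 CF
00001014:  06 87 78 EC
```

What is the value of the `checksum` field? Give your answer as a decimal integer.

`checksum` follows `size` (2 B), `payload_len` (2 B), `type` (4 B), so it starts at offset 2 + 2 + 4 = 8 and occupies 4 bytes.
Bytes at offsets 8..11: 06 87 78 EC.
Little-endian: lowest address holds the least-significant byte.
Reassemble most-significant byte first: EC 78 87 06 → 0xEC788706.
0xEC788706 = 3967321862.

3967321862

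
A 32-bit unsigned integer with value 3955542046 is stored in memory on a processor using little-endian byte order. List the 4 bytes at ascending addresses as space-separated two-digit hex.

1E C8 C4 EB

3955542046 in hexadecimal, padded to 32 bits, is 0xEBC4C81E.
Split into bytes (most-significant first): EB C4 C8 1E.
Little-endian stores the least-significant byte at the lowest address.
So at ascending addresses the bytes are 1E C8 C4 EB.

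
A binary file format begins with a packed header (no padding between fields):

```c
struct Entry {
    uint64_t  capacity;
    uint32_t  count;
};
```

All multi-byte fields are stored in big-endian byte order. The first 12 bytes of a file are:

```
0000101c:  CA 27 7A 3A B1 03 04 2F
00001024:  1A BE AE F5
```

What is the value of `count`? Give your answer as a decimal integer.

448704245

`count` follows `capacity` (8 bytes), so it starts at byte offset 8 and occupies 4 bytes.
Bytes at offsets 8..11: 1A BE AE F5.
Big-endian: lowest address holds the most-significant byte.
The bytes are already most-significant first: 0x1ABEAEF5.
0x1ABEAEF5 = 448704245.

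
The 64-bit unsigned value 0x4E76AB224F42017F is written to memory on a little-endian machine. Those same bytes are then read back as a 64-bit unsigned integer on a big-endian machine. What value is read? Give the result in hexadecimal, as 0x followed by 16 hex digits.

Stored little-endian, the bytes at ascending addresses are 7F 01 42 4F 22 AB 76 4E.
Read back as big-endian, the last byte is least significant, giving 0x7F01424F22AB764E.

0x7F01424F22AB764E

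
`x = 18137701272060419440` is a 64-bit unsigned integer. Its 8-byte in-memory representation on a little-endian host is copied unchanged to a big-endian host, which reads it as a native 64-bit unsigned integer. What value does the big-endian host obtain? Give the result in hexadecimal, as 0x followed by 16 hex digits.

18137701272060419440 in 64-bit hexadecimal is 0xFBB60F35934FDD70.
Stored little-endian, the bytes at ascending addresses are 70 DD 4F 93 35 0F B6 FB.
Read back as big-endian, the last byte is least significant, giving 0x70DD4F93350FB6FB.

0x70DD4F93350FB6FB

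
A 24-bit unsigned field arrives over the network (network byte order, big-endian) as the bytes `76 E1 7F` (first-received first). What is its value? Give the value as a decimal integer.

7790975

Big-endian: lowest address holds the most-significant byte.
The bytes are already most-significant first: 0x76E17F.
0x76E17F = 7790975.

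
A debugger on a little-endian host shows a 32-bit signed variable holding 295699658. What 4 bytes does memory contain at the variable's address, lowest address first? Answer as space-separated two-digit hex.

295699658 in hexadecimal, padded to 32 bits, is 0x11A004CA.
Split into bytes (most-significant first): 11 A0 04 CA.
Little-endian stores the least-significant byte at the lowest address.
So at ascending addresses the bytes are CA 04 A0 11.

CA 04 A0 11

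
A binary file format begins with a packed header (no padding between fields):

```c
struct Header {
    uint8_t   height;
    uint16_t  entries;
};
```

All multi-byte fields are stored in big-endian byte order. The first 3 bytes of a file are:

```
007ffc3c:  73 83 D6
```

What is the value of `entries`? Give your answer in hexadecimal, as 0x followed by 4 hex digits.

`entries` follows `height` (1 byte), so it starts at byte offset 1 and occupies 2 bytes.
Bytes at offsets 1..2: 83 D6.
Big-endian stores the most-significant byte at the lowest address.
The bytes are already most-significant first: 0x83D6.

0x83D6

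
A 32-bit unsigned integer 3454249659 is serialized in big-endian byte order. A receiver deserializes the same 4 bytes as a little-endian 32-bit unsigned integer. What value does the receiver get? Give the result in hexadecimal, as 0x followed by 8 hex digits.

3454249659 in 32-bit hexadecimal is 0xCDE3AABB.
Stored big-endian, the bytes at ascending addresses are CD E3 AA BB.
Read back as little-endian, the first byte is least significant, giving 0xBBAAE3CD.

0xBBAAE3CD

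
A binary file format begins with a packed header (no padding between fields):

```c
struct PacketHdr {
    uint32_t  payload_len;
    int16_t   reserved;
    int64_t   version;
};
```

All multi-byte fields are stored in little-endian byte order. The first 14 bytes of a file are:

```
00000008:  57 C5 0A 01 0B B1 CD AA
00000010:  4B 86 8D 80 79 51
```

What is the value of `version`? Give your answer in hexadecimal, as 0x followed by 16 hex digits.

0x5179808D864BAACD

`version` follows `payload_len` (4 B), `reserved` (2 B), so it starts at offset 4 + 2 = 6 and occupies 8 bytes.
Bytes at offsets 6..13: CD AA 4B 86 8D 80 79 51.
In little-endian order the low byte comes first in memory.
Reassemble most-significant byte first: 51 79 80 8D 86 4B AA CD → 0x5179808D864BAACD.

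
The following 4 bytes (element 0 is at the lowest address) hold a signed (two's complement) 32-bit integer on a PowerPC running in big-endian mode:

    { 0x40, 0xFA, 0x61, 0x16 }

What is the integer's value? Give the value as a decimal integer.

In big-endian order the high byte comes first in memory.
The bytes are already most-significant first: 0x40FA6116.
0x40FA6116 = 1090150678.

1090150678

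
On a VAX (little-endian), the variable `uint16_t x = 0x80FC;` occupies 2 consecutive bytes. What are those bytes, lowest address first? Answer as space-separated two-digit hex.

FC 80

Split into bytes (most-significant first): 80 FC.
Little-endian: lowest address holds the least-significant byte.
So at ascending addresses the bytes are FC 80.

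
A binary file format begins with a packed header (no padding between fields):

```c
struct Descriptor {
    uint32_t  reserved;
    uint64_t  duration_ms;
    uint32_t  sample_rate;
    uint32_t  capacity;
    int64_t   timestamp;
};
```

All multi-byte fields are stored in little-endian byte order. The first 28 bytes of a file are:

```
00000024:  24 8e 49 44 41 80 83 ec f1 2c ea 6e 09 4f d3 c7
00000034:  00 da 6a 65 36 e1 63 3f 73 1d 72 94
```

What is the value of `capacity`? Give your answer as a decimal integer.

`capacity` follows `reserved` (4 B), `duration_ms` (8 B), `sample_rate` (4 B), so it starts at offset 4 + 8 + 4 = 16 and occupies 4 bytes.
Bytes at offsets 16..19: 00 DA 6A 65.
Little-endian: lowest address holds the least-significant byte.
Reassemble most-significant byte first: 65 6A DA 00 → 0x656ADA00.
0x656ADA00 = 1701501440.

1701501440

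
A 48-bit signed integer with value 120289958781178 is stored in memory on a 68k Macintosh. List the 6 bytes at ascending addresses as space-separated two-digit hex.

120289958781178 in hexadecimal, padded to 48 bits, is 0x6D67304360FA.
Split into bytes (most-significant first): 6D 67 30 43 60 FA.
Big-endian stores the most-significant byte at the lowest address.
So the memory order matches the most-significant-first order: 6D 67 30 43 60 FA.

6D 67 30 43 60 FA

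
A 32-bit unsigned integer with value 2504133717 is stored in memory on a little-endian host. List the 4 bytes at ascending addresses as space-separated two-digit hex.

55 0C 42 95

2504133717 in hexadecimal, padded to 32 bits, is 0x95420C55.
Split into bytes (most-significant first): 95 42 0C 55.
In little-endian order the low byte comes first in memory.
So at ascending addresses the bytes are 55 0C 42 95.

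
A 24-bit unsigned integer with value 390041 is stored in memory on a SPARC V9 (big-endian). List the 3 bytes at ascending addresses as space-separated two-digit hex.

390041 in hexadecimal, padded to 24 bits, is 0x05F399.
Split into bytes (most-significant first): 05 F3 99.
In big-endian order the high byte comes first in memory.
So the memory order matches the most-significant-first order: 05 F3 99.

05 F3 99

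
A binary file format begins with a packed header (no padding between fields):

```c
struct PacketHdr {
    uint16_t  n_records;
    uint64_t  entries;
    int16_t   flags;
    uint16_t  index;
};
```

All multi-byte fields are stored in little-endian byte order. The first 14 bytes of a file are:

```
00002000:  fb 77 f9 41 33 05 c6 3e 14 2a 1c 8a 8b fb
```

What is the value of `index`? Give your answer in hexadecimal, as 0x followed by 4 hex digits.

`index` follows `n_records` (2 B), `entries` (8 B), `flags` (2 B), so it starts at offset 2 + 8 + 2 = 12 and occupies 2 bytes.
Bytes at offsets 12..13: 8B FB.
Little-endian stores the least-significant byte at the lowest address.
Reassemble most-significant byte first: FB 8B → 0xFB8B.

0xFB8B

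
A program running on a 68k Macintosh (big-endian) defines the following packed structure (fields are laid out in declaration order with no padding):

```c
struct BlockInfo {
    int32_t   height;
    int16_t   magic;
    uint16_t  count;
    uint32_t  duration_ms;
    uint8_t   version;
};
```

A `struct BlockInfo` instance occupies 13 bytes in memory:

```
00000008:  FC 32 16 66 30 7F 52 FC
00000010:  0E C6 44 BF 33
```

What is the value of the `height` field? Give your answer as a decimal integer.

`height` is the first field, at byte offset 0, occupying 4 bytes.
Bytes at offsets 0..3: FC 32 16 66.
Big-endian stores the most-significant byte at the lowest address.
The bytes are already most-significant first: 0xFC321666.
Top bit is set, so as a signed 32-bit value this is 0xFC321666 − 2^32 = -63826330.

-63826330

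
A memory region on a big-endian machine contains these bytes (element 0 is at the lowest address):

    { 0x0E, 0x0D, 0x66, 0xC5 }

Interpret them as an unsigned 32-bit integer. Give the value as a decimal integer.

Big-endian: lowest address holds the most-significant byte.
The bytes are already most-significant first: 0x0E0D66C5.
0x0E0D66C5 = 235759301.

235759301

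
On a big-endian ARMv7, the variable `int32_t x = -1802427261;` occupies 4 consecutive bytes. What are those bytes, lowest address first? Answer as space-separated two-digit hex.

Two's complement of -1802427261 in 32 bits: 1802427261 = 0x6B6EDB7D; invert → 0x94912482; add 1 → 0x94912483.
Split into bytes (most-significant first): 94 91 24 83.
Big-endian stores the most-significant byte at the lowest address.
So the memory order matches the most-significant-first order: 94 91 24 83.

94 91 24 83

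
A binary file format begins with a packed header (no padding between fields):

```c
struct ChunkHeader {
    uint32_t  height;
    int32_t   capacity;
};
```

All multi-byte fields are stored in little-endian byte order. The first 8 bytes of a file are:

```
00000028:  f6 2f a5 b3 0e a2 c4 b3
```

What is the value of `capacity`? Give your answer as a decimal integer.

-1278959090

`capacity` follows `height` (4 bytes), so it starts at byte offset 4 and occupies 4 bytes.
Bytes at offsets 4..7: 0E A2 C4 B3.
In little-endian order the low byte comes first in memory.
Reassemble most-significant byte first: B3 C4 A2 0E → 0xB3C4A20E.
Top bit is set, so as a signed 32-bit value this is 0xB3C4A20E − 2^32 = -1278959090.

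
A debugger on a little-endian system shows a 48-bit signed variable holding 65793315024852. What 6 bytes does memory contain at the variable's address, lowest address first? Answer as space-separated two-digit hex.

D4 AF 2B B3 D6 3B

65793315024852 in hexadecimal, padded to 48 bits, is 0x3BD6B32BAFD4.
Split into bytes (most-significant first): 3B D6 B3 2B AF D4.
In little-endian order the low byte comes first in memory.
So at ascending addresses the bytes are D4 AF 2B B3 D6 3B.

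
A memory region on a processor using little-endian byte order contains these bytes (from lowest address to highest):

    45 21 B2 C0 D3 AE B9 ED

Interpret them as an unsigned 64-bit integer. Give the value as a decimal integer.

17129914882174624069

Little-endian stores the least-significant byte at the lowest address.
Reassemble most-significant byte first: ED B9 AE D3 C0 B2 21 45 → 0xEDB9AED3C0B22145.
0xEDB9AED3C0B22145 = 17129914882174624069.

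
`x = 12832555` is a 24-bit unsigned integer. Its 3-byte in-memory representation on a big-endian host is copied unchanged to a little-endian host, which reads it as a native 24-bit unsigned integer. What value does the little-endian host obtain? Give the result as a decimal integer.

12832555 in 24-bit hexadecimal is 0xC3CF2B.
Stored big-endian, the bytes at ascending addresses are C3 CF 2B.
Read back as little-endian, the first byte is least significant, giving 0x2BCFC3.
0x2BCFC3 = 2871235.

2871235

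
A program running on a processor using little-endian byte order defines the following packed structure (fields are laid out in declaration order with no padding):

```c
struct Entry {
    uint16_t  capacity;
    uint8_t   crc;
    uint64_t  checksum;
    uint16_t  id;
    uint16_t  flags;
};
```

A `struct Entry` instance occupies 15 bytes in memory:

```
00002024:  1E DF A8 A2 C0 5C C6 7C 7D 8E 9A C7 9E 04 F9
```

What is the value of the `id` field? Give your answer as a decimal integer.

40647

`id` follows `capacity` (2 B), `crc` (1 B), `checksum` (8 B), so it starts at offset 2 + 1 + 8 = 11 and occupies 2 bytes.
Bytes at offsets 11..12: C7 9E.
In little-endian order the low byte comes first in memory.
Reassemble most-significant byte first: 9E C7 → 0x9EC7.
0x9EC7 = 40647.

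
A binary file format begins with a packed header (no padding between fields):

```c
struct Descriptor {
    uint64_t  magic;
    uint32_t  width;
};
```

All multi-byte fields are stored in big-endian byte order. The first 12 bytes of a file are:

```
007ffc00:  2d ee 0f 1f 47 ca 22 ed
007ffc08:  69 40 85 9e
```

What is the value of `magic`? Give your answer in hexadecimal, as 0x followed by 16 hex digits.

`magic` is the first field, at byte offset 0, occupying 8 bytes.
Bytes at offsets 0..7: 2D EE 0F 1F 47 CA 22 ED.
Big-endian: lowest address holds the most-significant byte.
The bytes are already most-significant first: 0x2DEE0F1F47CA22ED.

0x2DEE0F1F47CA22ED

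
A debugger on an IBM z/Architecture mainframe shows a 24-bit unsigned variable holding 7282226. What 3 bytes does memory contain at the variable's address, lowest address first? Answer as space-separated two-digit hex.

7282226 in hexadecimal, padded to 24 bits, is 0x6F1E32.
Split into bytes (most-significant first): 6F 1E 32.
Big-endian stores the most-significant byte at the lowest address.
So the memory order matches the most-significant-first order: 6F 1E 32.

6F 1E 32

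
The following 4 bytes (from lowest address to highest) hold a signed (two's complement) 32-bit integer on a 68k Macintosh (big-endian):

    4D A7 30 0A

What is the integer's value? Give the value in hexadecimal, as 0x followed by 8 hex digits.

0x4DA7300A

Big-endian stores the most-significant byte at the lowest address.
The bytes are already most-significant first: 0x4DA7300A.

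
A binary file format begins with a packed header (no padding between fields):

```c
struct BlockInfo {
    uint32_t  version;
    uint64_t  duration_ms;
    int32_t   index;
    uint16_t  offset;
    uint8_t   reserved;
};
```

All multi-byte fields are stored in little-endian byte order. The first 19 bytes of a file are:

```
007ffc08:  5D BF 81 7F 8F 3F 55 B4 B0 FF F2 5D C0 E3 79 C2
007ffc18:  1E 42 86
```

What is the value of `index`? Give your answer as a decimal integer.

-1032199232

`index` follows `version` (4 B), `duration_ms` (8 B), so it starts at offset 4 + 8 = 12 and occupies 4 bytes.
Bytes at offsets 12..15: C0 E3 79 C2.
Little-endian stores the least-significant byte at the lowest address.
Reassemble most-significant byte first: C2 79 E3 C0 → 0xC279E3C0.
Top bit is set, so as a signed 32-bit value this is 0xC279E3C0 − 2^32 = -1032199232.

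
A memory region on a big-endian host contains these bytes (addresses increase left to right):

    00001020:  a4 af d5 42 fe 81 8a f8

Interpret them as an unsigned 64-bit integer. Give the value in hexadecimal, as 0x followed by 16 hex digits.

0xA4AFD542FE818AF8

In big-endian order the high byte comes first in memory.
The bytes are already most-significant first: 0xA4AFD542FE818AF8.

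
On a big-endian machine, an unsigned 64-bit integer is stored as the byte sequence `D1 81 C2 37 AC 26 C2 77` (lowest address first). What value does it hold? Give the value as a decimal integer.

15096560970289824375

Big-endian stores the most-significant byte at the lowest address.
The bytes are already most-significant first: 0xD181C237AC26C277.
0xD181C237AC26C277 = 15096560970289824375.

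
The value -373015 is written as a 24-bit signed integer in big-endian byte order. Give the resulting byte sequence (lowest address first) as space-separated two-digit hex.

FA 4E E9

Two's complement of -373015 in 24 bits: 373015 = 0x05B117; invert → 0xFA4EE8; add 1 → 0xFA4EE9.
Split into bytes (most-significant first): FA 4E E9.
In big-endian order the high byte comes first in memory.
So the memory order matches the most-significant-first order: FA 4E E9.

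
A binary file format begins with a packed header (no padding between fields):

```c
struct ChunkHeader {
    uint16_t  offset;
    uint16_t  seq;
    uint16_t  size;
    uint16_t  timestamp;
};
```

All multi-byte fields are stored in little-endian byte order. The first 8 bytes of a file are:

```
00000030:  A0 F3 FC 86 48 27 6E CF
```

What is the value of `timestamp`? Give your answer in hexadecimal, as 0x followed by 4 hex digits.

`timestamp` follows `offset` (2 B), `seq` (2 B), `size` (2 B), so it starts at offset 2 + 2 + 2 = 6 and occupies 2 bytes.
Bytes at offsets 6..7: 6E CF.
In little-endian order the low byte comes first in memory.
Reassemble most-significant byte first: CF 6E → 0xCF6E.

0xCF6E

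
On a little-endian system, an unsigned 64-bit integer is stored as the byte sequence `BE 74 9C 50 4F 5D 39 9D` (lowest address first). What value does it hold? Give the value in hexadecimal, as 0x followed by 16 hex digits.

0x9D395D4F509C74BE

In little-endian order the low byte comes first in memory.
Reassemble most-significant byte first: 9D 39 5D 4F 50 9C 74 BE → 0x9D395D4F509C74BE.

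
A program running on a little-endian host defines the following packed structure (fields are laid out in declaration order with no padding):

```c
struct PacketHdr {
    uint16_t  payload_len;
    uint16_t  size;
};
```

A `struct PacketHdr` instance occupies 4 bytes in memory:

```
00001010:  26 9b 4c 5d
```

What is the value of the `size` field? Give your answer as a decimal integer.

23884

`size` follows `payload_len` (2 bytes), so it starts at byte offset 2 and occupies 2 bytes.
Bytes at offsets 2..3: 4C 5D.
Little-endian: lowest address holds the least-significant byte.
Reassemble most-significant byte first: 5D 4C → 0x5D4C.
0x5D4C = 23884.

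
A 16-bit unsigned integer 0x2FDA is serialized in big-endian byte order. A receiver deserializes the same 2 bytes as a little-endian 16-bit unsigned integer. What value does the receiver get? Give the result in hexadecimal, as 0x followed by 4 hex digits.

0xDA2F

Stored big-endian, the bytes at ascending addresses are 2F DA.
Read back as little-endian, the first byte is least significant, giving 0xDA2F.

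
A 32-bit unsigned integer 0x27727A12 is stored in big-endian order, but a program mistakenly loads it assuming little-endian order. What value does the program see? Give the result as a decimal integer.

Stored big-endian, the bytes at ascending addresses are 27 72 7A 12.
Read back as little-endian, the first byte is least significant, giving 0x127A7227.
0x127A7227 = 310014503.

310014503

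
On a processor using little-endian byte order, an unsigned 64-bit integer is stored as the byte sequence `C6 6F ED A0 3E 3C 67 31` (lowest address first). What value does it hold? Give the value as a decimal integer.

Little-endian: lowest address holds the least-significant byte.
Reassemble most-significant byte first: 31 67 3C 3E A0 ED 6F C6 → 0x31673C3EA0ED6FC6.
0x31673C3EA0ED6FC6 = 3559880270145220550.

3559880270145220550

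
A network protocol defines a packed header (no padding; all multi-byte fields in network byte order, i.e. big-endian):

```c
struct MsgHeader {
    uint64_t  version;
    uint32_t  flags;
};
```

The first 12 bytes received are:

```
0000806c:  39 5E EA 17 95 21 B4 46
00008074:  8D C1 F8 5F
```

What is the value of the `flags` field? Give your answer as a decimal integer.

`flags` follows `version` (8 bytes), so it starts at byte offset 8 and occupies 4 bytes.
Bytes at offsets 8..11: 8D C1 F8 5F.
In big-endian order the high byte comes first in memory.
The bytes are already most-significant first: 0x8DC1F85F.
0x8DC1F85F = 2378299487.

2378299487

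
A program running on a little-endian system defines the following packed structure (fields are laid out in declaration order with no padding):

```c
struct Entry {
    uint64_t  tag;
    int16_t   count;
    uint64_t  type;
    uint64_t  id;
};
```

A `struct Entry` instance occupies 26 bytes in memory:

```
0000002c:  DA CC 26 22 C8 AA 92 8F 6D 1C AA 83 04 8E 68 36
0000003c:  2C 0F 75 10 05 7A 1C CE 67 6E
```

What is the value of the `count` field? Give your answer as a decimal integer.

`count` follows `tag` (8 bytes), so it starts at byte offset 8 and occupies 2 bytes.
Bytes at offsets 8..9: 6D 1C.
Little-endian: lowest address holds the least-significant byte.
Reassemble most-significant byte first: 1C 6D → 0x1C6D.
0x1C6D = 7277.

7277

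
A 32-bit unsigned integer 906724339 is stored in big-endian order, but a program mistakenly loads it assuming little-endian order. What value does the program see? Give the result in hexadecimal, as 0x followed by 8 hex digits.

0xF3830B36

906724339 in 32-bit hexadecimal is 0x360B83F3.
Stored big-endian, the bytes at ascending addresses are 36 0B 83 F3.
Read back as little-endian, the first byte is least significant, giving 0xF3830B36.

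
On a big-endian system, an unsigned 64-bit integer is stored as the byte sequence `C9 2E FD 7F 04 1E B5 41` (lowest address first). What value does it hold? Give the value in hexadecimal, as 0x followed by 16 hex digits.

Big-endian: lowest address holds the most-significant byte.
The bytes are already most-significant first: 0xC92EFD7F041EB541.

0xC92EFD7F041EB541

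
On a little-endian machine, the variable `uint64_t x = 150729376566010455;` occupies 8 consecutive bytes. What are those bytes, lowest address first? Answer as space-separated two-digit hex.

57 E2 6E C3 91 7F 17 02

150729376566010455 in hexadecimal, padded to 64 bits, is 0x02177F91C36EE257.
Split into bytes (most-significant first): 02 17 7F 91 C3 6E E2 57.
Little-endian stores the least-significant byte at the lowest address.
So at ascending addresses the bytes are 57 E2 6E C3 91 7F 17 02.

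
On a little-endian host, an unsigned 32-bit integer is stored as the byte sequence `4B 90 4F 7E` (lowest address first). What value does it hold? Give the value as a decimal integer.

2119143499

Little-endian stores the least-significant byte at the lowest address.
Reassemble most-significant byte first: 7E 4F 90 4B → 0x7E4F904B.
0x7E4F904B = 2119143499.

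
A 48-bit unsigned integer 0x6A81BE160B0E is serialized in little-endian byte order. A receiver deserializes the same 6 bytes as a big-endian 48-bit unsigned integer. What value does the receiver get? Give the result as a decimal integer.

15440789012842

Stored little-endian, the bytes at ascending addresses are 0E 0B 16 BE 81 6A.
Read back as big-endian, the last byte is least significant, giving 0x0E0B16BE816A.
0x0E0B16BE816A = 15440789012842.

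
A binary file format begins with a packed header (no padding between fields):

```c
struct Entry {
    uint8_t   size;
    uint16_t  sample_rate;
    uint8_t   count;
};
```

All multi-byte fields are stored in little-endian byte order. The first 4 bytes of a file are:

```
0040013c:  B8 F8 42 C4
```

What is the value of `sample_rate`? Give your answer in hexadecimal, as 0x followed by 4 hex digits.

0x42F8

`sample_rate` follows `size` (1 byte), so it starts at byte offset 1 and occupies 2 bytes.
Bytes at offsets 1..2: F8 42.
In little-endian order the low byte comes first in memory.
Reassemble most-significant byte first: 42 F8 → 0x42F8.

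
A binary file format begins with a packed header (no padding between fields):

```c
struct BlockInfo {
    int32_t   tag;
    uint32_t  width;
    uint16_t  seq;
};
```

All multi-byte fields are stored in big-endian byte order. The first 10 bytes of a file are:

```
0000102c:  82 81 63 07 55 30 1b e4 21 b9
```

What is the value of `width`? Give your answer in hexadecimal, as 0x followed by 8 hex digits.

`width` follows `tag` (4 bytes), so it starts at byte offset 4 and occupies 4 bytes.
Bytes at offsets 4..7: 55 30 1B E4.
In big-endian order the high byte comes first in memory.
The bytes are already most-significant first: 0x55301BE4.

0x55301BE4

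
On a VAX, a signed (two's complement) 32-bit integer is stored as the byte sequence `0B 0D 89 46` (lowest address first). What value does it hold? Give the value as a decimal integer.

In little-endian order the low byte comes first in memory.
Reassemble most-significant byte first: 46 89 0D 0B → 0x46890D0B.
0x46890D0B = 1183386891.

1183386891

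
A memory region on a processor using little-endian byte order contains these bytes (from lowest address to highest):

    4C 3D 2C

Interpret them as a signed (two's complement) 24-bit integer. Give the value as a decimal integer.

Little-endian: lowest address holds the least-significant byte.
Reassemble most-significant byte first: 2C 3D 4C → 0x2C3D4C.
0x2C3D4C = 2899276.

2899276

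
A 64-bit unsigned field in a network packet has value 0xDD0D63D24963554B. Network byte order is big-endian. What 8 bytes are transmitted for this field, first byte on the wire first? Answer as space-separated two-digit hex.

DD 0D 63 D2 49 63 55 4B

Split into bytes (most-significant first): DD 0D 63 D2 49 63 55 4B.
Big-endian stores the most-significant byte at the lowest address.
So the memory order matches the most-significant-first order: DD 0D 63 D2 49 63 55 4B.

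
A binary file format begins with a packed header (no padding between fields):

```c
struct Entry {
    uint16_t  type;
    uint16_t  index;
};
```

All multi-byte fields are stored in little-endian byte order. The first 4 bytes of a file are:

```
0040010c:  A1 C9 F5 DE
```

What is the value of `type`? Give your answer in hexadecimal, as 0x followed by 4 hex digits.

`type` is the first field, at byte offset 0, occupying 2 bytes.
Bytes at offsets 0..1: A1 C9.
In little-endian order the low byte comes first in memory.
Reassemble most-significant byte first: C9 A1 → 0xC9A1.

0xC9A1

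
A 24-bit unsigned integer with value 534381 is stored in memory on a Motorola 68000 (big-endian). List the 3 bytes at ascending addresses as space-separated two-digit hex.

534381 in hexadecimal, padded to 24 bits, is 0x08276D.
Split into bytes (most-significant first): 08 27 6D.
Big-endian stores the most-significant byte at the lowest address.
So the memory order matches the most-significant-first order: 08 27 6D.

08 27 6D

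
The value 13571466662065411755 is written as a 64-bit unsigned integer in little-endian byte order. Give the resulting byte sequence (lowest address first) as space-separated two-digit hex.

13571466662065411755 in hexadecimal, padded to 64 bits, is 0xBC578906417716AB.
Split into bytes (most-significant first): BC 57 89 06 41 77 16 AB.
In little-endian order the low byte comes first in memory.
So at ascending addresses the bytes are AB 16 77 41 06 89 57 BC.

AB 16 77 41 06 89 57 BC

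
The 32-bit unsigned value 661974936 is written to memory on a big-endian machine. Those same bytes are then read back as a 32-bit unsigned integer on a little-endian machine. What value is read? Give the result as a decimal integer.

661974936 in 32-bit hexadecimal is 0x2774EF98.
Stored big-endian, the bytes at ascending addresses are 27 74 EF 98.
Read back as little-endian, the first byte is least significant, giving 0x98EF7427.
0x98EF7427 = 2565829671.

2565829671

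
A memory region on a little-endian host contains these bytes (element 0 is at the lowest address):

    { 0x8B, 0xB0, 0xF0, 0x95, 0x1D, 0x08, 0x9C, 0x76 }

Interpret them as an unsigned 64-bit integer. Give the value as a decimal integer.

8546715116005011595

In little-endian order the low byte comes first in memory.
Reassemble most-significant byte first: 76 9C 08 1D 95 F0 B0 8B → 0x769C081D95F0B08B.
0x769C081D95F0B08B = 8546715116005011595.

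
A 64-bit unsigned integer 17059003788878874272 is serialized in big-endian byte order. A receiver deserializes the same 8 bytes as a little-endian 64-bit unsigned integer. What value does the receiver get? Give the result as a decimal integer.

11530951460825185772

17059003788878874272 in 64-bit hexadecimal is 0xECBDC190422B06A0.
Stored big-endian, the bytes at ascending addresses are EC BD C1 90 42 2B 06 A0.
Read back as little-endian, the first byte is least significant, giving 0xA0062B4290C1BDEC.
0xA0062B4290C1BDEC = 11530951460825185772.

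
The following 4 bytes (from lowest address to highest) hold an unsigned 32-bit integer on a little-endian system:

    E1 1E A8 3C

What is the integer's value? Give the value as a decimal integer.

1017650913

In little-endian order the low byte comes first in memory.
Reassemble most-significant byte first: 3C A8 1E E1 → 0x3CA81EE1.
0x3CA81EE1 = 1017650913.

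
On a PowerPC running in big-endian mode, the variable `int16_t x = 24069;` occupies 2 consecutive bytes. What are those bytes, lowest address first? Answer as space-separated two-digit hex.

24069 in hexadecimal, padded to 16 bits, is 0x5E05.
Split into bytes (most-significant first): 5E 05.
In big-endian order the high byte comes first in memory.
So the memory order matches the most-significant-first order: 5E 05.

5E 05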